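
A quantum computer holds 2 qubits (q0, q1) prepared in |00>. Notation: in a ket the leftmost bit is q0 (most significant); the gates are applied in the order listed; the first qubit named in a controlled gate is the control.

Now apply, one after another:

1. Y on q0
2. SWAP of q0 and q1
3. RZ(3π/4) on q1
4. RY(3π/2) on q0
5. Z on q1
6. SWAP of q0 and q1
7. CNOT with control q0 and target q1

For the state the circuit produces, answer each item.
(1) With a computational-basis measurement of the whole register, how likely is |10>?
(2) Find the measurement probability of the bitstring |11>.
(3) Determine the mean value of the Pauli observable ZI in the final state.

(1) The probability of measuring |10> is 1/2.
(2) A full measurement returns |11> with probability 1/2.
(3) In the final state, ZI has expectation -1.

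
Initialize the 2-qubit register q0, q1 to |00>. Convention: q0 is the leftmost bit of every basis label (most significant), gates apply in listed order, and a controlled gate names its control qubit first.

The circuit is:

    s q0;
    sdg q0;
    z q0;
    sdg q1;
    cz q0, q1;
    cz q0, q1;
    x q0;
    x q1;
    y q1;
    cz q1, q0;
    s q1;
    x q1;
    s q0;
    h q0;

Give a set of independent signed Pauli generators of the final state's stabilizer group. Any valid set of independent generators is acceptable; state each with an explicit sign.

One valid set of independent stabilizer generators is -XI, -IZ (any independent generating set of the same group is equally correct).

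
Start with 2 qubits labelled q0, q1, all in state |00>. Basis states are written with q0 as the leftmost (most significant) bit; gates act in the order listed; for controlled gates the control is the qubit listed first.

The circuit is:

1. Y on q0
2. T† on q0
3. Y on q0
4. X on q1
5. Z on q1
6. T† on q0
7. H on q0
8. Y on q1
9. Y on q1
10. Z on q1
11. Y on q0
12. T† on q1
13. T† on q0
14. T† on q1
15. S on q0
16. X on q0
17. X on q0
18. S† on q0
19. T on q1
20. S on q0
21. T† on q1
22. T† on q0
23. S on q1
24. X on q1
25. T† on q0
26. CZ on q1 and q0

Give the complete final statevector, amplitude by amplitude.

The resulting statevector has amplitude -sqrt(2)*exp(I*pi/4)/2 on |00>, 0 on |01>, sqrt(2)/2 on |10>, 0 on |11>. Key observation: steps 14-19 multiply out to the identity, so the circuit reduces to the remaining gates.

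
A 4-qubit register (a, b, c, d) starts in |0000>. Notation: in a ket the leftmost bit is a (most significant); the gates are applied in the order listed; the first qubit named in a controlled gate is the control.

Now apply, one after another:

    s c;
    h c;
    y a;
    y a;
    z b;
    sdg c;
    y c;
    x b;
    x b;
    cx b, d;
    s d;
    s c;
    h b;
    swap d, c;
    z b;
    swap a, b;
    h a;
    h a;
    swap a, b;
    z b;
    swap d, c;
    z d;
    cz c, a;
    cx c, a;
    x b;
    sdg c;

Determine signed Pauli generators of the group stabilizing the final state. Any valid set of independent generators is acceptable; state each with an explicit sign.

The stabilizer group can be generated by -XIYI, +IXII, +ZIZI, +IIIZ, among other valid generating sets.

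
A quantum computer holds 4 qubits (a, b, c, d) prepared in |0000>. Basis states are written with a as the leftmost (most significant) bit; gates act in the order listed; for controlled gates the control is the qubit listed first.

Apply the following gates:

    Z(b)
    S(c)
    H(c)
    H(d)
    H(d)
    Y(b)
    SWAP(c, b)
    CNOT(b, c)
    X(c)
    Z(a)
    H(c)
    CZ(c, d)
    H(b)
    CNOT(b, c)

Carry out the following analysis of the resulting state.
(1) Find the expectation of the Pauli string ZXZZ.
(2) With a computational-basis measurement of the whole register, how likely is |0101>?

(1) In the final state, ZXZZ has expectation 1.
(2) Outcome |0101> occurs with probability 0.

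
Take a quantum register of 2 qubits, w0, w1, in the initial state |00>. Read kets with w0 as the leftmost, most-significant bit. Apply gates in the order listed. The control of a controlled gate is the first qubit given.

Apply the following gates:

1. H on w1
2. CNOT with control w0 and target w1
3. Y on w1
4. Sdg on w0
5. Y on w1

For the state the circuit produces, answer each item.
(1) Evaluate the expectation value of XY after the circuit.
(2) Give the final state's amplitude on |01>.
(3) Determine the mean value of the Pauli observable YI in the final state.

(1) The observable XY averages to 0.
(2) |01> carries amplitude sqrt(2)/2 in the final state.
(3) The expectation value of YI is 0.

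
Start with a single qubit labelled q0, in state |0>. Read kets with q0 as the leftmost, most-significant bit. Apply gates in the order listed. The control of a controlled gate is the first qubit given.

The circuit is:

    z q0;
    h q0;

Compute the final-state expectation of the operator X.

In the final state, X has expectation 1.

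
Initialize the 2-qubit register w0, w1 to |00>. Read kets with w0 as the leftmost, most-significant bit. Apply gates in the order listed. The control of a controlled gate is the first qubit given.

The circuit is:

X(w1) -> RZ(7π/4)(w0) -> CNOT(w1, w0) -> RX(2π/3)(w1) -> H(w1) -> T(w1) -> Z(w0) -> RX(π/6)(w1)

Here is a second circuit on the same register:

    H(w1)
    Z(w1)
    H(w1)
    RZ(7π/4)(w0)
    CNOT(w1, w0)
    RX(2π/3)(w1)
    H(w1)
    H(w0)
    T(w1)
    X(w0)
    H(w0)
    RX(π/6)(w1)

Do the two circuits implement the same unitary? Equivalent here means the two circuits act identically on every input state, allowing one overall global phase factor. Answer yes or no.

Yes, they are equivalent — the unitaries differ by at most a global phase.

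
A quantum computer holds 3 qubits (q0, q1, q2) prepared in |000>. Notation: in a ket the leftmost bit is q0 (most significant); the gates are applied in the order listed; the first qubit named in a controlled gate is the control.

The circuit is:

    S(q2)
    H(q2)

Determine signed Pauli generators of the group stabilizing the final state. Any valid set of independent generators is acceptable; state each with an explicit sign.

The final state is stabilized by the group generated by +IIX, +ZII, +IZI; other independent generating sets are equally valid.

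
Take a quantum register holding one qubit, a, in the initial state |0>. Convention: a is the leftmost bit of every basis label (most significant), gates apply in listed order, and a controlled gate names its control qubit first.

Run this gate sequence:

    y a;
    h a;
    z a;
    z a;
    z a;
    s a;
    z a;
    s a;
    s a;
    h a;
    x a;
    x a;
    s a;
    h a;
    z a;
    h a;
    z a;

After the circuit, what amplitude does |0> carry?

The amplitude on |0> is -1/2 + I/2.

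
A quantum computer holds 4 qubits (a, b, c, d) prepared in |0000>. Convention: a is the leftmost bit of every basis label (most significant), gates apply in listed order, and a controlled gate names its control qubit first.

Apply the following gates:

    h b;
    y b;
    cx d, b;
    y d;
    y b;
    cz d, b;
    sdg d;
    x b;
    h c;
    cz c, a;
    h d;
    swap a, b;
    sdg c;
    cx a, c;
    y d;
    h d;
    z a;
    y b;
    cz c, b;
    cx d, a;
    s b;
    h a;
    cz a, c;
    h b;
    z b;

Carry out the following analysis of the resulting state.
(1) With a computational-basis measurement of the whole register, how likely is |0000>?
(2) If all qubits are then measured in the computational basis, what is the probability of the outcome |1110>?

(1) The probability of measuring |0000> is 1/8.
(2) Outcome |1110> occurs with probability 1/8.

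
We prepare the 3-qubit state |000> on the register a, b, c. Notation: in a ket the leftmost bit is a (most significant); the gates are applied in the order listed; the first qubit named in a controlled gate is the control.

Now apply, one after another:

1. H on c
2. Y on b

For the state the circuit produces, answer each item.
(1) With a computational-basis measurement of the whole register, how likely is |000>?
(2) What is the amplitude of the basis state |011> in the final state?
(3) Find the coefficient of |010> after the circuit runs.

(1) The probability of measuring |000> is 0.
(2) The final state's coefficient on |011> equals sqrt(2)*I/2.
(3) The final state's coefficient on |010> equals sqrt(2)*I/2.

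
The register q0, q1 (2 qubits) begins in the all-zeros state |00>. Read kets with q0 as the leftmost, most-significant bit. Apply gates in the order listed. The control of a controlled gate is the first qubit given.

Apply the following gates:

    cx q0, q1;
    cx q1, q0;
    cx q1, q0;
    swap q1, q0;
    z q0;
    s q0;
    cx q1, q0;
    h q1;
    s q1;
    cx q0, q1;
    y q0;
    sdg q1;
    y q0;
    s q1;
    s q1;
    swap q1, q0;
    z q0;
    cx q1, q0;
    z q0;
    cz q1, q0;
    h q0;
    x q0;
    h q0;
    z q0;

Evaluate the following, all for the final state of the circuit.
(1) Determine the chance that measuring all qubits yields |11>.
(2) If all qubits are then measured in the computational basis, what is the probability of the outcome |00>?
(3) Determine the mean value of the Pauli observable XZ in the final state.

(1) The probability of measuring |11> is 0. Key observation: the block from step 21 through step 24 cancels to the identity and can be dropped.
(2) The probability of measuring |00> is 1/2.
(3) In the final state, XZ has expectation -1.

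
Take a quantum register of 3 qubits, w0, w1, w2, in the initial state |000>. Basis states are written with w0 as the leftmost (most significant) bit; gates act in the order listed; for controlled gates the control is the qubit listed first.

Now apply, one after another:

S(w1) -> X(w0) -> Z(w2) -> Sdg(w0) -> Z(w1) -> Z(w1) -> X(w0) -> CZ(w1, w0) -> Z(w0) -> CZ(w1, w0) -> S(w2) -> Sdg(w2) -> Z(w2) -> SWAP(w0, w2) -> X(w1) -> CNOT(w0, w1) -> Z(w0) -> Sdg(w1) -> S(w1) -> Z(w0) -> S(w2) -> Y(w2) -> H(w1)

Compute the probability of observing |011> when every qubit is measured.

The probability of measuring |011> is 1/2. Key observation: steps 17-20 multiply out to the identity, so the circuit reduces to the remaining gates.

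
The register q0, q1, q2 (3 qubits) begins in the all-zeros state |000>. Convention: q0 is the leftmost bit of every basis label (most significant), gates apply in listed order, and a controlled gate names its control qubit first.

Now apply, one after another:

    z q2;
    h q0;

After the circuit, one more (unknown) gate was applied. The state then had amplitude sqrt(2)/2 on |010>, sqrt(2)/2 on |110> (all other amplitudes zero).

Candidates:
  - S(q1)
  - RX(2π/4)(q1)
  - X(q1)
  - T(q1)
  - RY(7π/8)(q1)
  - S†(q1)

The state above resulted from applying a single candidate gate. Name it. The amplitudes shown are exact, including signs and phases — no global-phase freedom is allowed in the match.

It was X(q1) that produced the state shown.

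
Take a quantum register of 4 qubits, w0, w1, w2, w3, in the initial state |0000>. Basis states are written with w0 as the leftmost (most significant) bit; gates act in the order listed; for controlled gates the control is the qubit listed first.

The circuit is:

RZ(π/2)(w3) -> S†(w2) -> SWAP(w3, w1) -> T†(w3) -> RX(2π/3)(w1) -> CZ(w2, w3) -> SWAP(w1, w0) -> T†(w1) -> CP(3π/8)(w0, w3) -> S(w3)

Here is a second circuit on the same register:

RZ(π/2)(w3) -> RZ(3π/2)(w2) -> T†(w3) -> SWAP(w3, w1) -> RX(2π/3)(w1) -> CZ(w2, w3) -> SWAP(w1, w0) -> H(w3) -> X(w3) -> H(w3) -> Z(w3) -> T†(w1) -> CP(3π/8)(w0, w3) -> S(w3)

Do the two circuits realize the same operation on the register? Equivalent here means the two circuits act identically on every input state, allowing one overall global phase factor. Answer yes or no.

No — the two circuits implement different unitaries, even allowing a global phase.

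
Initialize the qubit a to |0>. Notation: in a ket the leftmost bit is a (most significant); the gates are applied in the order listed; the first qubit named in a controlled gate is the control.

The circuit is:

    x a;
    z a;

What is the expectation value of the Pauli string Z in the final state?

The expectation value of Z is -1.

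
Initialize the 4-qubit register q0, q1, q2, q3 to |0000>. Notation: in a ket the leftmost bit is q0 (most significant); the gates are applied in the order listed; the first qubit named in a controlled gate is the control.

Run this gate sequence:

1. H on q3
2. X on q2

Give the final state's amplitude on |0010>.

The amplitude on |0010> is sqrt(2)/2.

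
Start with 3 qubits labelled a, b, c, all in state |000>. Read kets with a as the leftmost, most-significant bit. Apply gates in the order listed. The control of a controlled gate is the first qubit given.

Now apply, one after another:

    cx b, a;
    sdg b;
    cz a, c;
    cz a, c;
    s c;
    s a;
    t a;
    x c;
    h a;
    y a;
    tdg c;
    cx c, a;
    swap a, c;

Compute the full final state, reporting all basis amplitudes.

The resulting statevector has amplitude sqrt(2)*exp(I*pi/4)/2 on |100>, -sqrt(2)*exp(I*pi/4)/2 on |101>, and 0 on every other basis state. Key observation: gates 3-4 undo each other exactly, leaving only the rest of the circuit to track.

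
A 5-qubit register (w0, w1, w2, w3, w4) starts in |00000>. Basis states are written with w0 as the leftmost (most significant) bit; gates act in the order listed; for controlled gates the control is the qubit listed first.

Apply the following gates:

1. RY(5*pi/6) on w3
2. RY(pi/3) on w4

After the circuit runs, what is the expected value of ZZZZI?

The observable ZZZZI averages to -sqrt(3)/2.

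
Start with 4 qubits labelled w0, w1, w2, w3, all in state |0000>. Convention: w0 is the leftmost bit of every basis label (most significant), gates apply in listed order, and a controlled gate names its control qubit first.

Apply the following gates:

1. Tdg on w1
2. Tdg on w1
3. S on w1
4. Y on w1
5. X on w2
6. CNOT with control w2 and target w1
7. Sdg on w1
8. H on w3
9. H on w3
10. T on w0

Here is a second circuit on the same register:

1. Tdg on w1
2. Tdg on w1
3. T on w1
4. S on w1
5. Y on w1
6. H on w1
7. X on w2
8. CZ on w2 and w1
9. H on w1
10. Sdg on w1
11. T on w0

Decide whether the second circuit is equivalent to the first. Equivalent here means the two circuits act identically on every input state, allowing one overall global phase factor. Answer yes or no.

No: there is an input state on which the two circuits produce genuinely different outputs (not merely differing by a phase).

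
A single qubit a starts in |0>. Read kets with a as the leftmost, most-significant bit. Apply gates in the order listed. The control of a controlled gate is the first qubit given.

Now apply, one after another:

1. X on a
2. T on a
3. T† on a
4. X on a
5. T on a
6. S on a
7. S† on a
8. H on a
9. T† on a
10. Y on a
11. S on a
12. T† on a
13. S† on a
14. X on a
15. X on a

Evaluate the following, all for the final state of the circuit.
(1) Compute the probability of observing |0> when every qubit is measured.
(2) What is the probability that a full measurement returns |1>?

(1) Outcome |0> occurs with probability 1/2. Key observation: steps 14-15 multiply out to the identity, so the circuit reduces to the remaining gates.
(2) A full measurement returns |1> with probability 1/2.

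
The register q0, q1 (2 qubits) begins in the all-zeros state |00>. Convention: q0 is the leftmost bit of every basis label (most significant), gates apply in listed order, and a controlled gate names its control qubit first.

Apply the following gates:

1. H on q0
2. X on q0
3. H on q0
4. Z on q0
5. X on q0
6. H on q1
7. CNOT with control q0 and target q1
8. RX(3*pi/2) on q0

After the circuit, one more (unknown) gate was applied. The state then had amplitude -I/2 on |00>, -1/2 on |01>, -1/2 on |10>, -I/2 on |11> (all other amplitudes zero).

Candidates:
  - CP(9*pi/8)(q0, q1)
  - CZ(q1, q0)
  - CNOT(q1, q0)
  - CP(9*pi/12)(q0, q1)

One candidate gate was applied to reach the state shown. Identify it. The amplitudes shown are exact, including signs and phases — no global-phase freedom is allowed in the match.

It was CNOT(q1, q0) that produced the state shown. Key observation: steps 1-4 multiply out to the identity, so the circuit reduces to the remaining gates.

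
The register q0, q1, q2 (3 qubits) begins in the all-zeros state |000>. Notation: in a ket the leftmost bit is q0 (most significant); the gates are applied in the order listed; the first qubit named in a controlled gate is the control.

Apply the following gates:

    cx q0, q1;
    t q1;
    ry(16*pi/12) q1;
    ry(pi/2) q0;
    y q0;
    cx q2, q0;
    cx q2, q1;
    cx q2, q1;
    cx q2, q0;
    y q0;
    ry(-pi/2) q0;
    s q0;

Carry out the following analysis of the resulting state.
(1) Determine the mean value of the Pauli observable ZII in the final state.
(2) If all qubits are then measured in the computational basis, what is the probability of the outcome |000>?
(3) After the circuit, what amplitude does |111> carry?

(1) The observable ZII averages to 1. Key observation: steps 4-11 multiply out to the identity, so the circuit reduces to the remaining gates.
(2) A full measurement returns |000> with probability 1/4.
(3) The amplitude on |111> is 0.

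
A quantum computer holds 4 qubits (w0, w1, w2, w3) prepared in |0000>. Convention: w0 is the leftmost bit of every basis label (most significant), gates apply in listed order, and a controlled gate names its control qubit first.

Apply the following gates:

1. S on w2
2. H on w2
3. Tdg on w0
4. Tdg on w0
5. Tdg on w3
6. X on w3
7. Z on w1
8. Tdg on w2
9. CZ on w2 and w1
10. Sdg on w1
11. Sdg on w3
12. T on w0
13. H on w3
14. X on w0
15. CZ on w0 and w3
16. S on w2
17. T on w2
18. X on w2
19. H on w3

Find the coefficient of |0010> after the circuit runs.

The amplitude on |0010> is 0.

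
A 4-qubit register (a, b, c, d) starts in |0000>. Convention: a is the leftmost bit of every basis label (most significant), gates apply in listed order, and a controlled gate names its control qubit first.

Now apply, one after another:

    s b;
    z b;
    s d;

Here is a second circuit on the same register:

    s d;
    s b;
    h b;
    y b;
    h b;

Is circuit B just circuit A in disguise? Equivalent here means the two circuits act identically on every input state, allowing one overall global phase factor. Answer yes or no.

No, they are not equivalent — no single phase factor reconciles the two unitaries.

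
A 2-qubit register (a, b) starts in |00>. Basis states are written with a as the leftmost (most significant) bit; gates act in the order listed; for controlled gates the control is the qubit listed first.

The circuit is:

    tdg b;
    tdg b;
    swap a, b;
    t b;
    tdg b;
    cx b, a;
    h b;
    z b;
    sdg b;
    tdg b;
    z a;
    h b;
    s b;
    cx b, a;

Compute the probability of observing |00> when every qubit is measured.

A full measurement returns |00> with probability sqrt(2)/4 + 1/2.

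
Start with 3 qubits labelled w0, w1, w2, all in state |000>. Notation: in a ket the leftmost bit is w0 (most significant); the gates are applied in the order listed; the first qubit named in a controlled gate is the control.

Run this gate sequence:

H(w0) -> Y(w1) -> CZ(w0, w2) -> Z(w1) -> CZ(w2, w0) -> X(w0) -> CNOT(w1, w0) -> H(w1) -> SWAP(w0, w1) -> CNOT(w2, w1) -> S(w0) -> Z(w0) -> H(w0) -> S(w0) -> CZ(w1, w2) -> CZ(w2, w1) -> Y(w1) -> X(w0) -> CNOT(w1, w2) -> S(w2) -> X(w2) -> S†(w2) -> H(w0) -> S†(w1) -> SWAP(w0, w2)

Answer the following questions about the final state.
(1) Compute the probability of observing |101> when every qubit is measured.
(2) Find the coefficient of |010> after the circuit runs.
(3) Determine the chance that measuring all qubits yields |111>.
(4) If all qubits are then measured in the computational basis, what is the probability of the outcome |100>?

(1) The probability of measuring |101> is 0.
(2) The final state's coefficient on |010> equals 1/2 + I/2.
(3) The probability of measuring |111> is 0.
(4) The probability of measuring |100> is 1/2.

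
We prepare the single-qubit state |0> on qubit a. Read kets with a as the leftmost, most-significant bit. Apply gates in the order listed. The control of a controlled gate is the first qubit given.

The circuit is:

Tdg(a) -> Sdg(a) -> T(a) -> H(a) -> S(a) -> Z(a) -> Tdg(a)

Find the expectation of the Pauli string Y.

The expectation value of Y is -sqrt(2)/2.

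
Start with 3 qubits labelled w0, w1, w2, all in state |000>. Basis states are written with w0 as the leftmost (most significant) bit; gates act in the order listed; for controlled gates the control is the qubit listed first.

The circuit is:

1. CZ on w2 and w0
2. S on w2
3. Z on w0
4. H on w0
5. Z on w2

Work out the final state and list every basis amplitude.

The resulting statevector has amplitude sqrt(2)/2 on |000>, sqrt(2)/2 on |100>, and 0 on every other basis state.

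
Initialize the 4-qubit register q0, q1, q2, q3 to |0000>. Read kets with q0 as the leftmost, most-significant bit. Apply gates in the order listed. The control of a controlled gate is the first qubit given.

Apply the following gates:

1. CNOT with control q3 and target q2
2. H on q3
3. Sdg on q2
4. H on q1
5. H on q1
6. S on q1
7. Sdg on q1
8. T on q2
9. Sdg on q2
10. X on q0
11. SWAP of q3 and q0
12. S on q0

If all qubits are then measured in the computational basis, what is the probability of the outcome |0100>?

A full measurement returns |0100> with probability 0.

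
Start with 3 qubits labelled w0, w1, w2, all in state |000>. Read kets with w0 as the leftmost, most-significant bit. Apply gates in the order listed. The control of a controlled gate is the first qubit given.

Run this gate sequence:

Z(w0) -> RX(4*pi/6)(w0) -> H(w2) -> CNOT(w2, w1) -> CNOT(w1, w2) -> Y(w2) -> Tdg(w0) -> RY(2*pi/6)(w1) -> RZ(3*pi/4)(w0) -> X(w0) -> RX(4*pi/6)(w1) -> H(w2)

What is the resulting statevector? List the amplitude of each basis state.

After the circuit, the state carries amplitude (-sqrt(3) + 3 - 3*sqrt(3)*I - 3*I)*exp(I*pi/8)/16 on |000>, (-3 + sqrt(3) + 3*I + 3*sqrt(3)*I)*exp(I*pi/8)/16 on |001>, (sqrt(3) + 3 - 3*sqrt(3)*I + 3*I)*exp(I*pi/8)/16 on |010>, (-3 - sqrt(3) - 3*I + 3*sqrt(3)*I)*exp(I*pi/8)/16 on |011>, (-3 - sqrt(3) - sqrt(3)*I + I)*exp(5*I*pi/8)/16 on |100>, (sqrt(3) + 3 - I + sqrt(3)*I)*exp(5*I*pi/8)/16 on |101>, (-3 + sqrt(3) - sqrt(3)*I - I)*exp(5*I*pi/8)/16 on |110>, (-sqrt(3) + 3 + I + sqrt(3)*I)*exp(5*I*pi/8)/16 on |111>.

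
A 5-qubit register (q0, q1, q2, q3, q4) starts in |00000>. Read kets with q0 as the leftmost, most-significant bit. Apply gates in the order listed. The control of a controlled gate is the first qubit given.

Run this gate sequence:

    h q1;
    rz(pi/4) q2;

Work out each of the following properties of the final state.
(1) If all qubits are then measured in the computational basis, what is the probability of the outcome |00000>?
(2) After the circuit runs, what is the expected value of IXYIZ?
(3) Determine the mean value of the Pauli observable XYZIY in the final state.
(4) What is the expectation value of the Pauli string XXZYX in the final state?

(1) The probability of measuring |00000> is 1/2.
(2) The observable IXYIZ averages to 0.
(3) In the final state, XYZIY has expectation 0.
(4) The observable XXZYX averages to 0.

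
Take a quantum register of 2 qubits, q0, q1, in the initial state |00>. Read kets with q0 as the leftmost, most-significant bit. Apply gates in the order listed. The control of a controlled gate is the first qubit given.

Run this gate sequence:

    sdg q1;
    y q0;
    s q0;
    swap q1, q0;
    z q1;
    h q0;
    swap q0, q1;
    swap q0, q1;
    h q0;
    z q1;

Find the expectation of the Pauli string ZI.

The expectation value of ZI is 1. Key observation: gates 5-10 undo each other exactly, leaving only the rest of the circuit to track.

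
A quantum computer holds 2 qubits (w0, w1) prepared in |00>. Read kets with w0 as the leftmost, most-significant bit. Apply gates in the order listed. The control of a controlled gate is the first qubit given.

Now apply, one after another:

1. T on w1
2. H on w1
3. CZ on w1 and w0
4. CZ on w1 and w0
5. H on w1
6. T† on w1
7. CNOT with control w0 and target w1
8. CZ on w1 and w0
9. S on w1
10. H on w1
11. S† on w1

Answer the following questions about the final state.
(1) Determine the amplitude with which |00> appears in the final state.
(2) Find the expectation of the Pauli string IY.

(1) The final state's coefficient on |00> equals sqrt(2)/2. Key observation: steps 1-6 multiply out to the identity, so the circuit reduces to the remaining gates.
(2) In the final state, IY has expectation -1.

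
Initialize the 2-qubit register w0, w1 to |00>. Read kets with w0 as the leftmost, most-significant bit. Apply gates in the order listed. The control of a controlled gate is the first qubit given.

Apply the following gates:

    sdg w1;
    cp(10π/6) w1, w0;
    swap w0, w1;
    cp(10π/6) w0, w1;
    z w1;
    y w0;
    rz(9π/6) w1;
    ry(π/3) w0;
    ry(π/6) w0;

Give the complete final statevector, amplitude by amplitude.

The resulting statevector has amplitude sqrt(2)*exp(3*I*pi/4)/2 on |00>, 0 on |01>, -sqrt(2)*exp(3*I*pi/4)/2 on |10>, 0 on |11>.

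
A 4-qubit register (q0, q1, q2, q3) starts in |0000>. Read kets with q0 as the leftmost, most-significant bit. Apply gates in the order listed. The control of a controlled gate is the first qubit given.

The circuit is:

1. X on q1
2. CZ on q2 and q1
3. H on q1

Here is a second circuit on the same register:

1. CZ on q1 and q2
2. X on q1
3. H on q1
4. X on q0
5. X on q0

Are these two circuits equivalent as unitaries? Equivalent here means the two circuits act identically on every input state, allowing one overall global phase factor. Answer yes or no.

No — the two circuits implement different unitaries, even allowing a global phase.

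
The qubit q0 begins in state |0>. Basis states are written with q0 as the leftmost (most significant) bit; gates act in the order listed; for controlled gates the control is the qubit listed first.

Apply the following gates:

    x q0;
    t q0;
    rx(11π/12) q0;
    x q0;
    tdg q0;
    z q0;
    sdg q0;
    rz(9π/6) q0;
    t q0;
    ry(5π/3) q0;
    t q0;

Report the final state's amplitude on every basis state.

After the circuit, the state carries amplitude sqrt(2 - sqrt(2))/8 + sqrt(3*sqrt(2) + 6)/8 - 3*I*sqrt(2 - sqrt(2))/8 + I*sqrt(3*sqrt(2) + 6)/8 on |0>, -sqrt(sqrt(2) + 2)*exp(3*I*pi/4)/8 + sqrt(6 - 3*sqrt(2))*exp(3*I*pi/4)/8 + sqrt(6 - 3*sqrt(2))*exp(I*pi/4)/8 + 3*sqrt(sqrt(2) + 2)*exp(I*pi/4)/8 on |1>.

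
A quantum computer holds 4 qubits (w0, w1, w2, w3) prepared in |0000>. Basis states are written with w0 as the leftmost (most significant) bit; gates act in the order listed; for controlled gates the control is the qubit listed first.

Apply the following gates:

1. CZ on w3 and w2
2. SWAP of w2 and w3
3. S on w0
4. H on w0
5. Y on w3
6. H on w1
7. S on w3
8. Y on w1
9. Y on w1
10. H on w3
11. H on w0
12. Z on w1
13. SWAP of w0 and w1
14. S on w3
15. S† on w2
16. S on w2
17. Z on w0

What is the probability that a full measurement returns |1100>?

A full measurement returns |1100> with probability 0.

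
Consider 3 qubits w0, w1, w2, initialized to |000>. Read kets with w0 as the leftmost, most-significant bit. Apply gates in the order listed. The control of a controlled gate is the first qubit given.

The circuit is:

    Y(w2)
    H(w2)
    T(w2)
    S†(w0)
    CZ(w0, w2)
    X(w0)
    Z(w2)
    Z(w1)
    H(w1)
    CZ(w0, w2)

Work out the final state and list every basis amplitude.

The final amplitudes are 0 on |000>, 0 on |001>, 0 on |010>, 0 on |011>, I/2 on |100>, -exp(3*I*pi/4)/2 on |101>, I/2 on |110>, -exp(3*I*pi/4)/2 on |111>.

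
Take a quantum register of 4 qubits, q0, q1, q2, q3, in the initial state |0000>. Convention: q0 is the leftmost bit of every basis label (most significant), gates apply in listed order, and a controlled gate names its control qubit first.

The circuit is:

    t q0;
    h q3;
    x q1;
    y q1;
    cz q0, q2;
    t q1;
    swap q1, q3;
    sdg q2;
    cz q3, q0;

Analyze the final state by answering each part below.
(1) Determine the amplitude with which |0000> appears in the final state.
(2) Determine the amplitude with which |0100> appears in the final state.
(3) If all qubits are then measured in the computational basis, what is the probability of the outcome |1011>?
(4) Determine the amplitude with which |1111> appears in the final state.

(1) The final state's coefficient on |0000> equals -sqrt(2)*I/2.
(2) The final state's coefficient on |0100> equals -sqrt(2)*I/2.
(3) The probability of measuring |1011> is 0.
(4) The amplitude on |1111> is 0.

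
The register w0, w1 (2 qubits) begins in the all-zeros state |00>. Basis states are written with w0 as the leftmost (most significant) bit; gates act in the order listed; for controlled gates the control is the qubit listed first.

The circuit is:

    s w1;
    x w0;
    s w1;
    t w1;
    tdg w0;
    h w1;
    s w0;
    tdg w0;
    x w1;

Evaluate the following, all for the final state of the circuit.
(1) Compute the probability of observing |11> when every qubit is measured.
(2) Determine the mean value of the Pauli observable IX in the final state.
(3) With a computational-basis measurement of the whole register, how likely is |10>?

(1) The probability of measuring |11> is 1/2.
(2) In the final state, IX has expectation 1.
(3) A full measurement returns |10> with probability 1/2.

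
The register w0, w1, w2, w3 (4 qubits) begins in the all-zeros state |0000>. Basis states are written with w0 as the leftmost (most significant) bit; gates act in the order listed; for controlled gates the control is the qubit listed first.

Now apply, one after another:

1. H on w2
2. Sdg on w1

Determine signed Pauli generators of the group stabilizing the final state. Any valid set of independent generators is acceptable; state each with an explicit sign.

One valid set of independent stabilizer generators is +IIXI, +ZIII, +IZII, +IIIZ (any independent generating set of the same group is equally correct).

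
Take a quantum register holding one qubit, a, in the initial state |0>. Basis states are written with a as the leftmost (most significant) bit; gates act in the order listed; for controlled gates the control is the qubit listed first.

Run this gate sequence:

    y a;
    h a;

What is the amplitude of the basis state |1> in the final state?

The amplitude on |1> is -sqrt(2)*I/2.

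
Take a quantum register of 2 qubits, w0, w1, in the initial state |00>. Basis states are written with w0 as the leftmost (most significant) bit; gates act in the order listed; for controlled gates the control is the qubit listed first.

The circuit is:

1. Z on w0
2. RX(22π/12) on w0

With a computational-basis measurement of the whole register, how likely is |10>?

The probability of measuring |10> is 1/2 - sqrt(3)/4.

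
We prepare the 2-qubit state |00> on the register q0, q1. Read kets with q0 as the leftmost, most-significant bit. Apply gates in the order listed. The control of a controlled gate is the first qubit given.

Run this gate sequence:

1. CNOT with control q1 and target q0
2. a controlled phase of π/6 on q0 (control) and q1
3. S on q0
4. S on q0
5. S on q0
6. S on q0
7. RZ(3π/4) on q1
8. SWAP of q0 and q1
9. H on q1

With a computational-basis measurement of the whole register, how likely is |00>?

Outcome |00> occurs with probability 1/2. Key observation: steps 3-6 multiply out to the identity, so the circuit reduces to the remaining gates.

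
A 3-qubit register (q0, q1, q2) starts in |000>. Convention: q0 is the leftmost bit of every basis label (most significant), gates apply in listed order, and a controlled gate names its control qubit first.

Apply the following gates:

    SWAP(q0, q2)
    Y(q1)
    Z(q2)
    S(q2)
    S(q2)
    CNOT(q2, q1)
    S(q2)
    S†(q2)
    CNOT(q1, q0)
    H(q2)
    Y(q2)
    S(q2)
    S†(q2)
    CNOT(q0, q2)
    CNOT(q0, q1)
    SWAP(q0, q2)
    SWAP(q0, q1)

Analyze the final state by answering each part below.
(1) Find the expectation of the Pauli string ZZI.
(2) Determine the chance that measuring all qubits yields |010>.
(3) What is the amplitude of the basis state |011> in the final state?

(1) In the final state, ZZI has expectation 0.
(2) The probability of measuring |010> is 0.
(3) |011> carries amplitude sqrt(2)/2 in the final state.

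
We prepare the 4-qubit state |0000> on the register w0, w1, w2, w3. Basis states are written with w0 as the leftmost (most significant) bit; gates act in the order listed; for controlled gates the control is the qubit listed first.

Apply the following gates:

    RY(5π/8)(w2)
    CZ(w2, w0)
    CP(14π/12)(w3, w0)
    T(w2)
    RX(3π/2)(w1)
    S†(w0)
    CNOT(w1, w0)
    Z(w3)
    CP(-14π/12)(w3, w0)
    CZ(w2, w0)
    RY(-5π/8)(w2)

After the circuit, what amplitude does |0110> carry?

The final state's coefficient on |0110> equals 0.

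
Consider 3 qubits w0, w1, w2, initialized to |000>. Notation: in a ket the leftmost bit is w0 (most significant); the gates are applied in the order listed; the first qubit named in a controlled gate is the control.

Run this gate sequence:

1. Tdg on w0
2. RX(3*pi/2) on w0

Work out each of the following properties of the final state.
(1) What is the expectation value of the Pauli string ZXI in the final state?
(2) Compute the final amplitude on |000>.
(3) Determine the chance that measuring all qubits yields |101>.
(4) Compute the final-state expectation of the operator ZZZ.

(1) In the final state, ZXI has expectation 0.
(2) The final state's coefficient on |000> equals -sqrt(2)/2.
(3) The probability of measuring |101> is 0.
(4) The observable ZZZ averages to 0.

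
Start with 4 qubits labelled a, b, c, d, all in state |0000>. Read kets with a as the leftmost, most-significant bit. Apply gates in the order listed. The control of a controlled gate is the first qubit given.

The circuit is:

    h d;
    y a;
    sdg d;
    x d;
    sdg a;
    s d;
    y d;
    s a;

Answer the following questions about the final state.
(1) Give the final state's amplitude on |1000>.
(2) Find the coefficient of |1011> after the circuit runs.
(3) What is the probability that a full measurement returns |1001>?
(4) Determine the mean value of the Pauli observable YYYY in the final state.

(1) The final state's coefficient on |1000> equals sqrt(2)*I/2.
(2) |1011> carries amplitude 0 in the final state.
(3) A full measurement returns |1001> with probability 1/2.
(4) In the final state, YYYY has expectation 0.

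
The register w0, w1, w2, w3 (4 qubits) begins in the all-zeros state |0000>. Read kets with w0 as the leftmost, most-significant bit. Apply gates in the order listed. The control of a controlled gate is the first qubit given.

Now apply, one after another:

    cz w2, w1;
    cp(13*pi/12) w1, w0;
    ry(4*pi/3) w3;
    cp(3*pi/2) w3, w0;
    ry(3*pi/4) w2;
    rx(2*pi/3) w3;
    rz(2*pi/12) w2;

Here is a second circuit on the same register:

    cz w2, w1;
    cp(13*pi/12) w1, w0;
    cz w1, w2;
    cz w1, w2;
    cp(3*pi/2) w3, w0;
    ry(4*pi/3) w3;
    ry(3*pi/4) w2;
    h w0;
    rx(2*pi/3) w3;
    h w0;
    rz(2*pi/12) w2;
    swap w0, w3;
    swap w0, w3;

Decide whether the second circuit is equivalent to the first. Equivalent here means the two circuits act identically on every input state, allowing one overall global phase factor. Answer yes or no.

No, they are not equivalent — no single phase factor reconciles the two unitaries.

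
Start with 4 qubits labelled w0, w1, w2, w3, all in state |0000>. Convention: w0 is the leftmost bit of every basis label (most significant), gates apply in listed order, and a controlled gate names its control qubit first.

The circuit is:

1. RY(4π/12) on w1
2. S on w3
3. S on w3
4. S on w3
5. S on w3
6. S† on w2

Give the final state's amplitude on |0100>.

|0100> carries amplitude 1/2 in the final state. Key observation: gates 2-5 undo each other exactly, leaving only the rest of the circuit to track.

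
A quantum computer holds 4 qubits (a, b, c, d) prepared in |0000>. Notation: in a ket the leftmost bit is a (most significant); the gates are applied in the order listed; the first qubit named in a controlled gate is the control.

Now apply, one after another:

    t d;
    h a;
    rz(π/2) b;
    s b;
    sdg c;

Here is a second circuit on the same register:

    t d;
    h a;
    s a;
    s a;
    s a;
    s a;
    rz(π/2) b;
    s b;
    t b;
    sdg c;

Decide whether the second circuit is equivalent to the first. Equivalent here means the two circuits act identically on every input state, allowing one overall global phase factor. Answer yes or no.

No: there is an input state on which the two circuits produce genuinely different outputs (not merely differing by a phase).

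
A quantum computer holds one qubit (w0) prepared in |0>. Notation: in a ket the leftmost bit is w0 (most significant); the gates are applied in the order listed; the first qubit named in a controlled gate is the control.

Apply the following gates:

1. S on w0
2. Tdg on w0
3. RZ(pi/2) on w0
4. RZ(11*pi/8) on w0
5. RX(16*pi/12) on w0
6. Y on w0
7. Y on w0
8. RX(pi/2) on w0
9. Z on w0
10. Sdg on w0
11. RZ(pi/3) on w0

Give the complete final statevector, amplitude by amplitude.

The resulting statevector has amplitude (-sqrt(6) - sqrt(2))*exp(43*I*pi/48)/4 on |0>, (-sqrt(6) + sqrt(2))*exp(11*I*pi/48)/4 on |1>.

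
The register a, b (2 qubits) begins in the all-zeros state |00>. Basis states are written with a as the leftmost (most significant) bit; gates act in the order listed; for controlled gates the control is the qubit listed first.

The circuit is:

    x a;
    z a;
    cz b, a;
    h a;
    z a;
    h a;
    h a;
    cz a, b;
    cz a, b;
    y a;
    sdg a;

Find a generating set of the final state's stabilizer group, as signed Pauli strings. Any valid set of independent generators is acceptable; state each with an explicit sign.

The stabilizer group can be generated by +YI, +IZ, among other valid generating sets.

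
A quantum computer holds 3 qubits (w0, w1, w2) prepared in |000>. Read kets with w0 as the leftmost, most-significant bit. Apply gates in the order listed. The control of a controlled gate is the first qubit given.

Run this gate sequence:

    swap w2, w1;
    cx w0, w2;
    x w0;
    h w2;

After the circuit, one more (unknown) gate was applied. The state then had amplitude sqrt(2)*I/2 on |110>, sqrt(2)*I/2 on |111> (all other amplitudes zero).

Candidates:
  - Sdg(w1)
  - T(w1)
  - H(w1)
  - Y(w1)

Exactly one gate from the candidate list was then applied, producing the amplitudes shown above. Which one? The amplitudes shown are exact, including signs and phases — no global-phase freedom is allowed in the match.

It was Y(w1) that produced the state shown.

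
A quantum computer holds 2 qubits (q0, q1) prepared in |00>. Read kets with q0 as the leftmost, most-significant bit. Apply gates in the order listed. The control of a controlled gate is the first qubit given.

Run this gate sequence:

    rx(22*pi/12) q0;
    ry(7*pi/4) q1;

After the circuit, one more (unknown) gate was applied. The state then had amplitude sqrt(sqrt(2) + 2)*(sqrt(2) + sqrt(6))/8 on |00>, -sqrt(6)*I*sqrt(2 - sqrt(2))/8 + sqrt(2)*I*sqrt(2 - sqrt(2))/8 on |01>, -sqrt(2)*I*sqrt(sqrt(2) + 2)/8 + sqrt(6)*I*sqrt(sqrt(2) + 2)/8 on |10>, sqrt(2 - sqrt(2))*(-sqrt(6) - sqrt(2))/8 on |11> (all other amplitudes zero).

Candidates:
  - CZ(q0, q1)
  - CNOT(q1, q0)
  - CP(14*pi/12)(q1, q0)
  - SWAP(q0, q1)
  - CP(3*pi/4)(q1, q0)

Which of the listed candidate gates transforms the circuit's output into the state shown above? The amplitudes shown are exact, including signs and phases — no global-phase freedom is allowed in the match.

It was CNOT(q1, q0) that produced the state shown.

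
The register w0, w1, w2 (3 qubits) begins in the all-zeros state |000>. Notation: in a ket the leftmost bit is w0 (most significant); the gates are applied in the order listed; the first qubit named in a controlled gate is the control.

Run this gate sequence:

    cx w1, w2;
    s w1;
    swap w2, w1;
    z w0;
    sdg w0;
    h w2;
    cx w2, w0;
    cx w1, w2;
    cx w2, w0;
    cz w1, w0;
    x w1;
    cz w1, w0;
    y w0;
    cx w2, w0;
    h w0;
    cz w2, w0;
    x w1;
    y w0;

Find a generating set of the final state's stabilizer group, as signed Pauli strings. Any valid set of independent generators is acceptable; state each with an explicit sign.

The final state is stabilized by the group generated by +XII, +IIX, +IZI; other independent generating sets are equally valid.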